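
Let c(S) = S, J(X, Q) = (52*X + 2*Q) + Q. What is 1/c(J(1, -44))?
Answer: -1/80 ≈ -0.012500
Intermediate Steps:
J(X, Q) = 3*Q + 52*X (J(X, Q) = (2*Q + 52*X) + Q = 3*Q + 52*X)
1/c(J(1, -44)) = 1/(3*(-44) + 52*1) = 1/(-132 + 52) = 1/(-80) = -1/80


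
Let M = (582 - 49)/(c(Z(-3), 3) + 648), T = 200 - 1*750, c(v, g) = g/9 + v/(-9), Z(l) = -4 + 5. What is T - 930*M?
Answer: -3834955/2917 ≈ -1314.7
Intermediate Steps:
Z(l) = 1
c(v, g) = -v/9 + g/9 (c(v, g) = g*(1/9) + v*(-1/9) = g/9 - v/9 = -v/9 + g/9)
T = -550 (T = 200 - 750 = -550)
M = 4797/5834 (M = (582 - 49)/((-1/9*1 + (1/9)*3) + 648) = 533/((-1/9 + 1/3) + 648) = 533/(2/9 + 648) = 533/(5834/9) = 533*(9/5834) = 4797/5834 ≈ 0.82225)
T - 930*M = -550 - 930*4797/5834 = -550 - 2230605/2917 = -3834955/2917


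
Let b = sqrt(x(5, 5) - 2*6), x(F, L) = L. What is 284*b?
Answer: 284*I*sqrt(7) ≈ 751.39*I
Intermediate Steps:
b = I*sqrt(7) (b = sqrt(5 - 2*6) = sqrt(5 - 12) = sqrt(-7) = I*sqrt(7) ≈ 2.6458*I)
284*b = 284*(I*sqrt(7)) = 284*I*sqrt(7)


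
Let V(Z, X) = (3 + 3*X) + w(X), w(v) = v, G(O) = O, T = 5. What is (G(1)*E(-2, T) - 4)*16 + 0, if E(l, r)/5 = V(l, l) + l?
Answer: -624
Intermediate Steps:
V(Z, X) = 3 + 4*X (V(Z, X) = (3 + 3*X) + X = 3 + 4*X)
E(l, r) = 15 + 25*l (E(l, r) = 5*((3 + 4*l) + l) = 5*(3 + 5*l) = 15 + 25*l)
(G(1)*E(-2, T) - 4)*16 + 0 = (1*(15 + 25*(-2)) - 4)*16 + 0 = (1*(15 - 50) - 4)*16 + 0 = (1*(-35) - 4)*16 + 0 = (-35 - 4)*16 + 0 = -39*16 + 0 = -624 + 0 = -624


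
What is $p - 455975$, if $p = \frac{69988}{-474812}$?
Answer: $- \frac{54125617922}{118703} \approx -4.5598 \cdot 10^{5}$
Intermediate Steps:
$p = - \frac{17497}{118703}$ ($p = 69988 \left(- \frac{1}{474812}\right) = - \frac{17497}{118703} \approx -0.1474$)
$p - 455975 = - \frac{17497}{118703} - 455975 = - \frac{54125617922}{118703}$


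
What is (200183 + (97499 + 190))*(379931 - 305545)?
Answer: 22157506592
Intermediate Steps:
(200183 + (97499 + 190))*(379931 - 305545) = (200183 + 97689)*74386 = 297872*74386 = 22157506592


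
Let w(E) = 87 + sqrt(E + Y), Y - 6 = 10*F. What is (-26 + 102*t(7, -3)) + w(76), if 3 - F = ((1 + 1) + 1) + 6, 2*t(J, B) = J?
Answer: 418 + sqrt(22) ≈ 422.69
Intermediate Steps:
t(J, B) = J/2
F = -6 (F = 3 - (((1 + 1) + 1) + 6) = 3 - ((2 + 1) + 6) = 3 - (3 + 6) = 3 - 1*9 = 3 - 9 = -6)
Y = -54 (Y = 6 + 10*(-6) = 6 - 60 = -54)
w(E) = 87 + sqrt(-54 + E) (w(E) = 87 + sqrt(E - 54) = 87 + sqrt(-54 + E))
(-26 + 102*t(7, -3)) + w(76) = (-26 + 102*((1/2)*7)) + (87 + sqrt(-54 + 76)) = (-26 + 102*(7/2)) + (87 + sqrt(22)) = (-26 + 357) + (87 + sqrt(22)) = 331 + (87 + sqrt(22)) = 418 + sqrt(22)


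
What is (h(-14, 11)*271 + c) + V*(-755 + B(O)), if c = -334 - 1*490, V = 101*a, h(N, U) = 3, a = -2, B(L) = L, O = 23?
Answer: 147853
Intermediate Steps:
V = -202 (V = 101*(-2) = -202)
c = -824 (c = -334 - 490 = -824)
(h(-14, 11)*271 + c) + V*(-755 + B(O)) = (3*271 - 824) - 202*(-755 + 23) = (813 - 824) - 202*(-732) = -11 + 147864 = 147853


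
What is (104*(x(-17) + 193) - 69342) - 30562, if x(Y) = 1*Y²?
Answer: -49776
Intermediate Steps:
x(Y) = Y²
(104*(x(-17) + 193) - 69342) - 30562 = (104*((-17)² + 193) - 69342) - 30562 = (104*(289 + 193) - 69342) - 30562 = (104*482 - 69342) - 30562 = (50128 - 69342) - 30562 = -19214 - 30562 = -49776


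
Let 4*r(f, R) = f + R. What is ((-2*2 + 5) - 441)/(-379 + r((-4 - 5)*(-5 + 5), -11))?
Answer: 1760/1527 ≈ 1.1526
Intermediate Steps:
r(f, R) = R/4 + f/4 (r(f, R) = (f + R)/4 = (R + f)/4 = R/4 + f/4)
((-2*2 + 5) - 441)/(-379 + r((-4 - 5)*(-5 + 5), -11)) = ((-2*2 + 5) - 441)/(-379 + ((¼)*(-11) + ((-4 - 5)*(-5 + 5))/4)) = ((-4 + 5) - 441)/(-379 + (-11/4 + (-9*0)/4)) = (1 - 441)/(-379 + (-11/4 + (¼)*0)) = -440/(-379 + (-11/4 + 0)) = -440/(-379 - 11/4) = -440/(-1527/4) = -440*(-4/1527) = 1760/1527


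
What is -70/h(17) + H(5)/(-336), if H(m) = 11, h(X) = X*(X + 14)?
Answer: -29317/177072 ≈ -0.16557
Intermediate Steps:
h(X) = X*(14 + X)
-70/h(17) + H(5)/(-336) = -70*1/(17*(14 + 17)) + 11/(-336) = -70/(17*31) + 11*(-1/336) = -70/527 - 11/336 = -29317/177072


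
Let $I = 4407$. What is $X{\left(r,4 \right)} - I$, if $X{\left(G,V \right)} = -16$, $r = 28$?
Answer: $-4423$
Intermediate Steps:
$X{\left(r,4 \right)} - I = -16 - 4407 = -4423$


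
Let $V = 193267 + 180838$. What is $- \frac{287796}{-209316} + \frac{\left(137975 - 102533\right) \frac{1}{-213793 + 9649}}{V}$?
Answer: $\frac{305268676119359}{222024071834360} \approx 1.3749$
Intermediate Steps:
$V = 374105$
$- \frac{287796}{-209316} + \frac{\left(137975 - 102533\right) \frac{1}{-213793 + 9649}}{V} = - \frac{287796}{-209316} + \frac{\left(137975 - 102533\right) \frac{1}{-213793 + 9649}}{374105} = \left(-287796\right) \left(- \frac{1}{209316}\right) + \frac{35442}{-204144} \cdot \frac{1}{374105} = \frac{23983}{17443} + 35442 \left(- \frac{1}{204144}\right) \frac{1}{374105} = \frac{23983}{17443} - \frac{5907}{12728548520} = \frac{305268676119359}{222024071834360}$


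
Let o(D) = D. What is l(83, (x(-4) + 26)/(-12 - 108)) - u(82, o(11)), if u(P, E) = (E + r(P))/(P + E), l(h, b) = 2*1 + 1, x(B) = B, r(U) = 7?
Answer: 87/31 ≈ 2.8064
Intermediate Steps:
l(h, b) = 3 (l(h, b) = 2 + 1 = 3)
u(P, E) = (7 + E)/(E + P) (u(P, E) = (E + 7)/(P + E) = (7 + E)/(E + P))
l(83, (x(-4) + 26)/(-12 - 108)) - u(82, o(11)) = 3 - (7 + 11)/(11 + 82) = 3 - 18/93 = 3 - 1*6/31 = 3 - 6/31 = 87/31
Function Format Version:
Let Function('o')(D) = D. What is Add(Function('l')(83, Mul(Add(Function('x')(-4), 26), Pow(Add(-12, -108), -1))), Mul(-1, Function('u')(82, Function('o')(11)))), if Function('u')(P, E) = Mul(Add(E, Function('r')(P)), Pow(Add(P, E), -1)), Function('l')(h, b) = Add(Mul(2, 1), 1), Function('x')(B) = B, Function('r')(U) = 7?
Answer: Rational(87, 31) ≈ 2.8064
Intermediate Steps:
Function('l')(h, b) = 3 (Function('l')(h, b) = Add(2, 1) = 3)
Function('u')(P, E) = Mul(Pow(Add(E, P), -1), Add(7, E)) (Function('u')(P, E) = Mul(Add(E, 7), Pow(Add(P, E), -1)) = Mul(Add(7, E), Pow(Add(E, P), -1)) = Mul(Pow(Add(E, P), -1), Add(7, E)))
Add(Function('l')(83, Mul(Add(Function('x')(-4), 26), Pow(Add(-12, -108), -1))), Mul(-1, Function('u')(82, Function('o')(11)))) = Add(3, Mul(-1, Mul(Pow(Add(11, 82), -1), Add(7, 11)))) = Add(3, Mul(-1, Mul(Pow(93, -1), 18))) = Add(3, Mul(-1, Mul(Rational(1, 93), 18))) = Add(3, Mul(-1, Rational(6, 31))) = Add(3, Rational(-6, 31)) = Rational(87, 31)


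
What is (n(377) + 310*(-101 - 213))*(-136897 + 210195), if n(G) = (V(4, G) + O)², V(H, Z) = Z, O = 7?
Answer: 3673402568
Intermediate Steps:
n(G) = (7 + G)² (n(G) = (G + 7)² = (7 + G)²)
(n(377) + 310*(-101 - 213))*(-136897 + 210195) = ((7 + 377)² + 310*(-101 - 213))*(-136897 + 210195) = (384² + 310*(-314))*73298 = (147456 - 97340)*73298 = 50116*73298 = 3673402568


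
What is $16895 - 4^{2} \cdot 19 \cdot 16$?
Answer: $12031$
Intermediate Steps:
$16895 - 4^{2} \cdot 19 \cdot 16 = 16895 - 16 \cdot 19 \cdot 16 = 16895 - 304 \cdot 16 = 16895 - 4864 = 12031$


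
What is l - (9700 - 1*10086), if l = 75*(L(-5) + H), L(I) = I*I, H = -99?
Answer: -5164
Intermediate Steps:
L(I) = I²
l = -5550 (l = 75*((-5)² - 99) = 75*(25 - 99) = 75*(-74) = -5550)
l - (9700 - 1*10086) = -5550 - (9700 - 1*10086) = -5550 - (9700 - 10086) = -5550 - 1*(-386) = -5550 + 386 = -5164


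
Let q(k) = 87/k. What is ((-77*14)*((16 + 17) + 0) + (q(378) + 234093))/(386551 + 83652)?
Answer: 25013423/59245578 ≈ 0.42220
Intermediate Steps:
((-77*14)*((16 + 17) + 0) + (q(378) + 234093))/(386551 + 83652) = ((-77*14)*((16 + 17) + 0) + (87/378 + 234093))/(386551 + 83652) = (-1078*(33 + 0) + (87*(1/378) + 234093))/470203 = (-1078*33 + (29/126 + 234093))*(1/470203) = (-35574 + 29495747/126)*(1/470203) = (25013423/126)*(1/470203) = 25013423/59245578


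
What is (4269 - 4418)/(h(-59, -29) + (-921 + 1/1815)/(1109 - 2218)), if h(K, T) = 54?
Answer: -299912415/110364704 ≈ -2.7175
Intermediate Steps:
(4269 - 4418)/(h(-59, -29) + (-921 + 1/1815)/(1109 - 2218)) = (4269 - 4418)/(54 + (-921 + 1/1815)/(1109 - 2218)) = -149/(54 + (-921 + 1/1815)/(-1109)) = -149/(54 - 1671614/1815*(-1/1109)) = -149/(54 + 1671614/2012835) = -149/110364704/2012835 = -149*2012835/110364704 = -299912415/110364704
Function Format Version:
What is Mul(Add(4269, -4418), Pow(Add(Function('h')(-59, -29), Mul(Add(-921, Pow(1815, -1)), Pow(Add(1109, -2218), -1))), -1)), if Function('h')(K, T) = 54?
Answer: Rational(-299912415, 110364704) ≈ -2.7175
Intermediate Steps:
Mul(Add(4269, -4418), Pow(Add(Function('h')(-59, -29), Mul(Add(-921, Pow(1815, -1)), Pow(Add(1109, -2218), -1))), -1)) = Mul(Add(4269, -4418), Pow(Add(54, Mul(Add(-921, Pow(1815, -1)), Pow(Add(1109, -2218), -1))), -1)) = Mul(-149, Pow(Add(54, Mul(Add(-921, Rational(1, 1815)), Pow(-1109, -1))), -1)) = Mul(-149, Pow(Add(54, Mul(Rational(-1671614, 1815), Rational(-1, 1109))), -1)) = Mul(-149, Pow(Add(54, Rational(1671614, 2012835)), -1)) = Mul(-149, Pow(Rational(110364704, 2012835), -1)) = Mul(-149, Rational(2012835, 110364704)) = Rational(-299912415, 110364704)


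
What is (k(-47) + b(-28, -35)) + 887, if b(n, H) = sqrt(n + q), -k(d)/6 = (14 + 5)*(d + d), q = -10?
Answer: 11603 + I*sqrt(38) ≈ 11603.0 + 6.1644*I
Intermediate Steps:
k(d) = -228*d (k(d) = -6*(14 + 5)*(d + d) = -114*2*d = -228*d)
b(n, H) = sqrt(-10 + n) (b(n, H) = sqrt(n - 10) = sqrt(-10 + n))
(k(-47) + b(-28, -35)) + 887 = (-228*(-47) + sqrt(-10 - 28)) + 887 = (10716 + sqrt(-38)) + 887 = (10716 + I*sqrt(38)) + 887 = 11603 + I*sqrt(38)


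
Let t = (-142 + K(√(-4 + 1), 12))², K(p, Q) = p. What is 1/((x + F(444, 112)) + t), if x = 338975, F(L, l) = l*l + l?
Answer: I/(4*(71*√3 + 92948*I)) ≈ 2.6897e-6 + 3.5586e-9*I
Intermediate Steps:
F(L, l) = l + l² (F(L, l) = l² + l = l + l²)
t = (-142 + I*√3)² (t = (-142 + √(-4 + 1))² = (-142 + √(-3))² = (-142 + I*√3)² ≈ 20161.0 - 491.9*I)
1/((x + F(444, 112)) + t) = 1/((338975 + 112*(1 + 112)) + (142 - I*√3)²) = 1/((338975 + 112*113) + (142 - I*√3)²) = 1/((338975 + 12656) + (142 - I*√3)²) = 1/(351631 + (142 - I*√3)²)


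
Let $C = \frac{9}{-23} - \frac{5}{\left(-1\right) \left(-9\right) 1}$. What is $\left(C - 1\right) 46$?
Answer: $- \frac{806}{9} \approx -89.556$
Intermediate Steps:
$C = - \frac{196}{207}$ ($C = 9 \left(- \frac{1}{23}\right) - \frac{5}{9 \cdot 1} = - \frac{9}{23} - \frac{5}{9} = - \frac{196}{207} \approx -0.94686$)
$\left(C - 1\right) 46 = \left(- \frac{196}{207} - 1\right) 46 = \left(- \frac{403}{207}\right) 46 = - \frac{806}{9}$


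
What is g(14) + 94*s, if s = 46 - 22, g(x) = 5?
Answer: 2261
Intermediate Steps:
s = 24
g(14) + 94*s = 5 + 94*24 = 5 + 2256 = 2261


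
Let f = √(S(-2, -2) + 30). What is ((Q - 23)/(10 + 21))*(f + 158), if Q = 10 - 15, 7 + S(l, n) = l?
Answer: -4424/31 - 28*√21/31 ≈ -146.85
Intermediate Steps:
S(l, n) = -7 + l
Q = -5
f = √21 (f = √((-7 - 2) + 30) = √(-9 + 30) = √21 ≈ 4.5826)
((Q - 23)/(10 + 21))*(f + 158) = ((-5 - 23)/(10 + 21))*(√21 + 158) = (-28/31)*(158 + √21) = (-28*1/31)*(158 + √21) = -28*(158 + √21)/31 = -4424/31 - 28*√21/31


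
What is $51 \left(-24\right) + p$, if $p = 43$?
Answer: $-1181$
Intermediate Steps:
$51 \left(-24\right) + p = 51 \left(-24\right) + 43 = -1224 + 43 = -1181$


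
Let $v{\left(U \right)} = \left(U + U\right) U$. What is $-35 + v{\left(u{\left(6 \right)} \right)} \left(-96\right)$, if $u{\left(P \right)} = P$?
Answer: $-6947$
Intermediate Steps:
$v{\left(U \right)} = 2 U^{2}$ ($v{\left(U \right)} = 2 U U = 2 U^{2}$)
$-35 + v{\left(u{\left(6 \right)} \right)} \left(-96\right) = -35 + 2 \cdot 6^{2} \left(-96\right) = -35 + 2 \cdot 36 \left(-96\right) = -35 + 72 \left(-96\right) = -35 - 6912 = -6947$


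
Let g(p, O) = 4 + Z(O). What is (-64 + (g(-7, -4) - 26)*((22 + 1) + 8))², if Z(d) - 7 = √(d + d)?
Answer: 272153 - 65596*I*√2 ≈ 2.7215e+5 - 92767.0*I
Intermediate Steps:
Z(d) = 7 + √2*√d (Z(d) = 7 + √(d + d) = 7 + √(2*d) = 7 + √2*√d)
g(p, O) = 11 + √2*√O (g(p, O) = 4 + (7 + √2*√O) = 11 + √2*√O)
(-64 + (g(-7, -4) - 26)*((22 + 1) + 8))² = (-64 + ((11 + √2*√(-4)) - 26)*((22 + 1) + 8))² = (-64 + ((11 + √2*(2*I)) - 26)*(23 + 8))² = (-64 + ((11 + 2*I*√2) - 26)*31)² = (-64 + (-15 + 2*I*√2)*31)² = (-64 + (-465 + 62*I*√2))² = (-529 + 62*I*√2)²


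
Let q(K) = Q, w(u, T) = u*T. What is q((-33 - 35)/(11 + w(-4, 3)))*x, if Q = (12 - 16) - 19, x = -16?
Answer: 368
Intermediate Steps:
w(u, T) = T*u
Q = -23 (Q = -4 - 19 = -23)
q(K) = -23
q((-33 - 35)/(11 + w(-4, 3)))*x = -23*(-16) = 368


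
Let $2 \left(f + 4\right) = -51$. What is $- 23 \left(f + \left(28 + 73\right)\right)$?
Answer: $- \frac{3289}{2} \approx -1644.5$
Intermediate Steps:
$f = - \frac{59}{2}$ ($f = -4 + \frac{1}{2} \left(-51\right) = -4 - \frac{51}{2} = - \frac{59}{2} \approx -29.5$)
$- 23 \left(f + \left(28 + 73\right)\right) = - 23 \left(- \frac{59}{2} + \left(28 + 73\right)\right) = - 23 \left(- \frac{59}{2} + 101\right) = \left(-23\right) \frac{143}{2} = - \frac{3289}{2}$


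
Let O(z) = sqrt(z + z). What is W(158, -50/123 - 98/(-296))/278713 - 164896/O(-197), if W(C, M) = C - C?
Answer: 82448*I*sqrt(394)/197 ≈ 8307.3*I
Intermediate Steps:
W(C, M) = 0
O(z) = sqrt(2)*sqrt(z) (O(z) = sqrt(2*z) = sqrt(2)*sqrt(z))
W(158, -50/123 - 98/(-296))/278713 - 164896/O(-197) = 0/278713 - 164896*(-I*sqrt(394)/394) = 0*(1/278713) - 164896*(-I*sqrt(394)/394) = 0 - 164896*(-I*sqrt(394)/394) = 0 - (-82448)*I*sqrt(394)/197 = 0 + 82448*I*sqrt(394)/197 = 82448*I*sqrt(394)/197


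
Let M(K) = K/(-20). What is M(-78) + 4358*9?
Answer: 392259/10 ≈ 39226.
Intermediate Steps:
M(K) = -K/20 (M(K) = K*(-1/20) = -K/20)
M(-78) + 4358*9 = -1/20*(-78) + 4358*9 = 39/10 + 39222 = 392259/10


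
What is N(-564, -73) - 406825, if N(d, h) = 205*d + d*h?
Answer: -481273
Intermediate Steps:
N(-564, -73) - 406825 = -564*(205 - 73) - 406825 = -564*132 - 406825 = -74448 - 406825 = -481273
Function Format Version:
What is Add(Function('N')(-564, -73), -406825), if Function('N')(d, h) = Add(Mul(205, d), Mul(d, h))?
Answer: -481273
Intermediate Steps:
Add(Function('N')(-564, -73), -406825) = Add(Mul(-564, Add(205, -73)), -406825) = Add(Mul(-564, 132), -406825) = Add(-74448, -406825) = -481273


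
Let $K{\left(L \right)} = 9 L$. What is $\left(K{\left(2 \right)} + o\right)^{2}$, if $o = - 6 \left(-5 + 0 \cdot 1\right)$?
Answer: $2304$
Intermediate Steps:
$o = 30$ ($o = - 6 \left(-5 + 0\right) = \left(-6\right) \left(-5\right) = 30$)
$\left(K{\left(2 \right)} + o\right)^{2} = \left(9 \cdot 2 + 30\right)^{2} = \left(18 + 30\right)^{2} = 48^{2} = 2304$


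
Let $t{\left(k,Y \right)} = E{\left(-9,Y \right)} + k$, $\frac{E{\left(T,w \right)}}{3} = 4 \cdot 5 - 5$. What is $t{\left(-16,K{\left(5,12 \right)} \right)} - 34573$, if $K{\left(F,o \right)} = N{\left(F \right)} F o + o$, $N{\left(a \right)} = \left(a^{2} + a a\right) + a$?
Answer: $-34544$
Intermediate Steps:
$E{\left(T,w \right)} = 45$ ($E{\left(T,w \right)} = 3 \left(4 \cdot 5 - 5\right) = 3 \left(20 - 5\right) = 3 \cdot 15 = 45$)
$N{\left(a \right)} = a + 2 a^{2}$ ($N{\left(a \right)} = \left(a^{2} + a^{2}\right) + a = 2 a^{2} + a = a + 2 a^{2}$)
$K{\left(F,o \right)} = o + o F^{2} \left(1 + 2 F\right)$ ($K{\left(F,o \right)} = F \left(1 + 2 F\right) F o + o = F^{2} \left(1 + 2 F\right) o + o = o F^{2} \left(1 + 2 F\right) + o = o + o F^{2} \left(1 + 2 F\right)$)
$t{\left(k,Y \right)} = 45 + k$
$t{\left(-16,K{\left(5,12 \right)} \right)} - 34573 = \left(45 - 16\right) - 34573 = 29 - 34573 = -34544$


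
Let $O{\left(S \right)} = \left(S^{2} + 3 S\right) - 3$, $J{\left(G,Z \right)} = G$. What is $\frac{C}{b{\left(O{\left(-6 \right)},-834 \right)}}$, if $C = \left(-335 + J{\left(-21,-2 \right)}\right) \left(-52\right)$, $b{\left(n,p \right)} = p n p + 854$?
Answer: $\frac{9256}{5217097} \approx 0.0017742$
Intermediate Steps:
$O{\left(S \right)} = -3 + S^{2} + 3 S$
$b{\left(n,p \right)} = 854 + n p^{2}$ ($b{\left(n,p \right)} = n p p + 854 = n p^{2} + 854 = 854 + n p^{2}$)
$C = 18512$ ($C = \left(-335 - 21\right) \left(-52\right) = \left(-356\right) \left(-52\right) = 18512$)
$\frac{C}{b{\left(O{\left(-6 \right)},-834 \right)}} = \frac{18512}{854 + \left(-3 + \left(-6\right)^{2} + 3 \left(-6\right)\right) \left(-834\right)^{2}} = \frac{18512}{854 + \left(-3 + 36 - 18\right) 695556} = \frac{18512}{854 + 15 \cdot 695556} = \frac{18512}{854 + 10433340} = \frac{18512}{10434194} = 18512 \cdot \frac{1}{10434194} = \frac{9256}{5217097}$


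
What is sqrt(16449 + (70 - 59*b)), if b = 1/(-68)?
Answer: sqrt(19096967)/34 ≈ 128.53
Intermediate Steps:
b = -1/68 ≈ -0.014706
sqrt(16449 + (70 - 59*b)) = sqrt(16449 + (70 - 59*(-1/68))) = sqrt(16449 + (70 + 59/68)) = sqrt(16449 + 4819/68) = sqrt(1123351/68) = sqrt(19096967)/34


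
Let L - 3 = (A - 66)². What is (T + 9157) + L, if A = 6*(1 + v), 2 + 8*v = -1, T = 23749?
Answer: 588545/16 ≈ 36784.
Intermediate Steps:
v = -3/8 (v = -¼ + (⅛)*(-1) = -¼ - ⅛ = -3/8 ≈ -0.37500)
A = 15/4 (A = 6*(1 - 3/8) = 6*(5/8) = 15/4 ≈ 3.7500)
L = 62049/16 (L = 3 + (15/4 - 66)² = 3 + (-249/4)² = 3 + 62001/16 = 62049/16 ≈ 3878.1)
(T + 9157) + L = (23749 + 9157) + 62049/16 = 32906 + 62049/16 = 588545/16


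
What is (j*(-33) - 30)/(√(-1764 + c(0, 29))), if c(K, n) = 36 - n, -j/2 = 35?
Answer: -2280*I*√1757/1757 ≈ -54.394*I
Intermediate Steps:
j = -70 (j = -2*35 = -70)
(j*(-33) - 30)/(√(-1764 + c(0, 29))) = (-70*(-33) - 30)/(√(-1764 + (36 - 1*29))) = (2310 - 30)/(√(-1764 + (36 - 29))) = 2280/(√(-1764 + 7)) = 2280/(√(-1757)) = 2280/((I*√1757)) = 2280*(-I*√1757/1757) = -2280*I*√1757/1757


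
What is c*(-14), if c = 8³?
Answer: -7168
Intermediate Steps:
c = 512
c*(-14) = 512*(-14) = -7168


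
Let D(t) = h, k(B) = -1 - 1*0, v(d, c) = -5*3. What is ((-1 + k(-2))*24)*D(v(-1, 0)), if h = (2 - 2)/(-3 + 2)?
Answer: 0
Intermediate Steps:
v(d, c) = -15
k(B) = -1 (k(B) = -1 + 0 = -1)
h = 0 (h = 0/(-1) = 0*(-1) = 0)
D(t) = 0
((-1 + k(-2))*24)*D(v(-1, 0)) = ((-1 - 1)*24)*0 = -2*24*0 = -48*0 = 0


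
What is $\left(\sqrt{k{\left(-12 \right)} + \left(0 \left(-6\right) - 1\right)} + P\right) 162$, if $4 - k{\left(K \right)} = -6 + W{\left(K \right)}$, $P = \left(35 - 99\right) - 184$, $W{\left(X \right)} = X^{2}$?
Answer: $-40176 + 486 i \sqrt{15} \approx -40176.0 + 1882.3 i$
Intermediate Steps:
$P = -248$ ($P = \left(35 - 99\right) - 184 = -64 - 184 = -248$)
$k{\left(K \right)} = 10 - K^{2}$ ($k{\left(K \right)} = 4 - \left(-6 + K^{2}\right) = 10 - K^{2}$)
$\left(\sqrt{k{\left(-12 \right)} + \left(0 \left(-6\right) - 1\right)} + P\right) 162 = \left(\sqrt{\left(10 - \left(-12\right)^{2}\right) + \left(0 \left(-6\right) - 1\right)} - 248\right) 162 = \left(\sqrt{\left(10 - 144\right) + \left(0 - 1\right)} - 248\right) 162 = \left(\sqrt{\left(10 - 144\right) - 1} - 248\right) 162 = \left(\sqrt{-134 - 1} - 248\right) 162 = \left(\sqrt{-135} - 248\right) 162 = \left(3 i \sqrt{15} - 248\right) 162 = \left(-248 + 3 i \sqrt{15}\right) 162 = -40176 + 486 i \sqrt{15}$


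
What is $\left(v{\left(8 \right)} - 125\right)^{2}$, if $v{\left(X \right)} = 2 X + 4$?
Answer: $11025$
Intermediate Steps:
$v{\left(X \right)} = 4 + 2 X$
$\left(v{\left(8 \right)} - 125\right)^{2} = \left(\left(4 + 2 \cdot 8\right) - 125\right)^{2} = \left(\left(4 + 16\right) - 125\right)^{2} = \left(20 - 125\right)^{2} = \left(-105\right)^{2} = 11025$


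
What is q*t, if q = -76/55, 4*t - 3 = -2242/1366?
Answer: -17632/37565 ≈ -0.46937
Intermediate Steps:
t = 232/683 (t = ¾ + (-2242/1366)/4 = ¾ + (-2242*1/1366)/4 = ¾ + (¼)*(-1121/683) = ¾ - 1121/2732 = 232/683 ≈ 0.33968)
q = -76/55 (q = -76*1/55 = -76/55 ≈ -1.3818)
q*t = -76/55*232/683 = -17632/37565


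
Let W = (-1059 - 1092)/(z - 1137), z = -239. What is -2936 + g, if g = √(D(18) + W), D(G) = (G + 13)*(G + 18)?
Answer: -2936 + 21*√299882/344 ≈ -2902.6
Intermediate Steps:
D(G) = (13 + G)*(18 + G)
W = 2151/1376 (W = (-1059 - 1092)/(-239 - 1137) = -2151/(-1376) = -2151*(-1/1376) = 2151/1376 ≈ 1.5632)
g = 21*√299882/344 (g = √((234 + 18² + 31*18) + 2151/1376) = √((234 + 324 + 558) + 2151/1376) = √(1116 + 2151/1376) = √(1537767/1376) = 21*√299882/344 ≈ 33.430)
-2936 + g = -2936 + 21*√299882/344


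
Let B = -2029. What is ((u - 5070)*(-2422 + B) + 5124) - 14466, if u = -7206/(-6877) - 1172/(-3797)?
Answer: 588855979275206/26111969 ≈ 2.2551e+7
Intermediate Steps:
u = 35421026/26111969 (u = -7206*(-1/6877) - 1172*(-1/3797) = 7206/6877 + 1172/3797 = 35421026/26111969 ≈ 1.3565)
((u - 5070)*(-2422 + B) + 5124) - 14466 = ((35421026/26111969 - 5070)*(-2422 - 2029) + 5124) - 14466 = (-132352261804/26111969*(-4451) + 5124) - 14466 = (589099917289604/26111969 + 5124) - 14466 = 589233715018760/26111969 - 14466 = 588855979275206/26111969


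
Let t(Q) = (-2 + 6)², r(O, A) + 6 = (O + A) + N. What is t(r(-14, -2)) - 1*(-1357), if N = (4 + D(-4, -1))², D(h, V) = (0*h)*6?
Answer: 1373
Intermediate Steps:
D(h, V) = 0 (D(h, V) = 0*6 = 0)
N = 16 (N = (4 + 0)² = 4² = 16)
r(O, A) = 10 + A + O (r(O, A) = -6 + ((O + A) + 16) = -6 + ((A + O) + 16) = -6 + (16 + A + O) = 10 + A + O)
t(Q) = 16 (t(Q) = 4² = 16)
t(r(-14, -2)) - 1*(-1357) = 16 - 1*(-1357) = 16 + 1357 = 1373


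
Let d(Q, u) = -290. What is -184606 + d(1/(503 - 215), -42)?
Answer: -184896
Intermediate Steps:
-184606 + d(1/(503 - 215), -42) = -184606 - 290 = -184896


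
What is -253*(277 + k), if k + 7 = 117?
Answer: -97911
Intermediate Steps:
k = 110 (k = -7 + 117 = 110)
-253*(277 + k) = -253*(277 + 110) = -253*387 = -97911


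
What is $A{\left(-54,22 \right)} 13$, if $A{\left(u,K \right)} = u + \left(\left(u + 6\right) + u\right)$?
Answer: $-2028$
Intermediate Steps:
$A{\left(u,K \right)} = 6 + 3 u$ ($A{\left(u,K \right)} = u + \left(\left(6 + u\right) + u\right) = u + \left(6 + 2 u\right) = 6 + 3 u$)
$A{\left(-54,22 \right)} 13 = \left(6 + 3 \left(-54\right)\right) 13 = \left(6 - 162\right) 13 = \left(-156\right) 13 = -2028$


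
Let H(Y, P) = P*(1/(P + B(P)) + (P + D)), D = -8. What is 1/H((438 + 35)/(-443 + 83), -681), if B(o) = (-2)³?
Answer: 689/323285682 ≈ 2.1312e-6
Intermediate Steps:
B(o) = -8
H(Y, P) = P*(-8 + P + 1/(-8 + P)) (H(Y, P) = P*(1/(P - 8) + (P - 8)) = P*(1/(-8 + P) + (-8 + P)) = P*(-8 + P + 1/(-8 + P)))
1/H((438 + 35)/(-443 + 83), -681) = 1/(-681*(65 + (-681)² - 16*(-681))/(-8 - 681)) = 1/(-681*(65 + 463761 + 10896)/(-689)) = 1/(-681*(-1/689)*474722) = 1/(323285682/689) = 689/323285682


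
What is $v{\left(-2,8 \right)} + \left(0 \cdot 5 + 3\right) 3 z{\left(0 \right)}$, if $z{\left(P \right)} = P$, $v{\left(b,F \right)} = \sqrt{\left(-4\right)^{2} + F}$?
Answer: $2 \sqrt{6} \approx 4.899$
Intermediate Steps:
$v{\left(b,F \right)} = \sqrt{16 + F}$
$v{\left(-2,8 \right)} + \left(0 \cdot 5 + 3\right) 3 z{\left(0 \right)} = \sqrt{16 + 8} + \left(0 \cdot 5 + 3\right) 3 \cdot 0 = \sqrt{24} + \left(0 + 3\right) 3 \cdot 0 = 2 \sqrt{6} + 3 \cdot 3 \cdot 0 = 2 \sqrt{6} + 9 \cdot 0 = 2 \sqrt{6} + 0 = 2 \sqrt{6}$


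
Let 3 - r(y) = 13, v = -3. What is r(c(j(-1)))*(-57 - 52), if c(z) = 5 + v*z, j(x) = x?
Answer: 1090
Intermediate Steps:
c(z) = 5 - 3*z
r(y) = -10 (r(y) = 3 - 1*13 = 3 - 13 = -10)
r(c(j(-1)))*(-57 - 52) = -10*(-57 - 52) = -10*(-109) = 1090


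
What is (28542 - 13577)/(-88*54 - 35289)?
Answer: -14965/40041 ≈ -0.37374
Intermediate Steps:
(28542 - 13577)/(-88*54 - 35289) = 14965/(-4752 - 35289) = 14965/(-40041) = 14965*(-1/40041) = -14965/40041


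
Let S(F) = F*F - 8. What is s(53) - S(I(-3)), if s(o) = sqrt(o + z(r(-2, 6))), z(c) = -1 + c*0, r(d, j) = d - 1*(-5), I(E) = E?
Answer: -1 + 2*sqrt(13) ≈ 6.2111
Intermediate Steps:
r(d, j) = 5 + d (r(d, j) = d + 5 = 5 + d)
z(c) = -1 (z(c) = -1 + 0 = -1)
S(F) = -8 + F**2 (S(F) = F**2 - 8 = -8 + F**2)
s(o) = sqrt(-1 + o) (s(o) = sqrt(o - 1) = sqrt(-1 + o))
s(53) - S(I(-3)) = sqrt(-1 + 53) - (-8 + (-3)**2) = sqrt(52) - (-8 + 9) = 2*sqrt(13) - 1*1 = 2*sqrt(13) - 1 = -1 + 2*sqrt(13)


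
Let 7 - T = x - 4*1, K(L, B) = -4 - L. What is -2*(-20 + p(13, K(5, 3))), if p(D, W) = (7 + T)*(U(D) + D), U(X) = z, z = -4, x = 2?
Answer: -248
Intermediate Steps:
T = 9 (T = 7 - (2 - 4*1) = 7 - (2 - 4) = 7 - 1*(-2) = 7 + 2 = 9)
U(X) = -4
p(D, W) = -64 + 16*D (p(D, W) = (7 + 9)*(-4 + D) = 16*(-4 + D) = -64 + 16*D)
-2*(-20 + p(13, K(5, 3))) = -2*(-20 + (-64 + 16*13)) = -2*(-20 + (-64 + 208)) = -2*(-20 + 144) = -2*124 = -248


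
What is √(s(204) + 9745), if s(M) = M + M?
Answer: √10153 ≈ 100.76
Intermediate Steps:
s(M) = 2*M
√(s(204) + 9745) = √(2*204 + 9745) = √(408 + 9745) = √10153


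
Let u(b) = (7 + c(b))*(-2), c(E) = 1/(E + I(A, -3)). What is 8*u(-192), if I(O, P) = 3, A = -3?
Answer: -21152/189 ≈ -111.92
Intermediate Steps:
c(E) = 1/(3 + E) (c(E) = 1/(E + 3) = 1/(3 + E))
u(b) = -14 - 2/(3 + b) (u(b) = (7 + 1/(3 + b))*(-2) = -14 - 2/(3 + b))
8*u(-192) = 8*(2*(-22 - 7*(-192))/(3 - 192)) = 8*(2*(-22 + 1344)/(-189)) = 8*(2*(-1/189)*1322) = 8*(-2644/189) = -21152/189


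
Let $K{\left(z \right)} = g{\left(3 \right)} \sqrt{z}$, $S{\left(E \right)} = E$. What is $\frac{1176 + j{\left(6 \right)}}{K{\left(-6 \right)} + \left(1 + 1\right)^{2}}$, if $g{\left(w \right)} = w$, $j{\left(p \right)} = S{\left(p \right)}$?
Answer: $\frac{2364}{35} - \frac{1773 i \sqrt{6}}{35} \approx 67.543 - 124.08 i$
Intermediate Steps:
$j{\left(p \right)} = p$
$K{\left(z \right)} = 3 \sqrt{z}$
$\frac{1176 + j{\left(6 \right)}}{K{\left(-6 \right)} + \left(1 + 1\right)^{2}} = \frac{1176 + 6}{3 \sqrt{-6} + \left(1 + 1\right)^{2}} = \frac{1182}{3 i \sqrt{6} + 2^{2}} = \frac{1182}{3 i \sqrt{6} + 4} = \frac{1182}{4 + 3 i \sqrt{6}}$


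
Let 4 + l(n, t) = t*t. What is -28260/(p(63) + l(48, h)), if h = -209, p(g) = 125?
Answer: -14130/21901 ≈ -0.64518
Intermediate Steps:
l(n, t) = -4 + t² (l(n, t) = -4 + t*t = -4 + t²)
-28260/(p(63) + l(48, h)) = -28260/(125 + (-4 + (-209)²)) = -28260/(125 + (-4 + 43681)) = -28260/(125 + 43677) = -28260/43802 = -28260*1/43802 = -14130/21901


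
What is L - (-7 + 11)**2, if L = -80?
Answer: -96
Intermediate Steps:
L - (-7 + 11)**2 = -80 - (-7 + 11)**2 = -80 - 1*4**2 = -80 - 1*16 = -80 - 16 = -96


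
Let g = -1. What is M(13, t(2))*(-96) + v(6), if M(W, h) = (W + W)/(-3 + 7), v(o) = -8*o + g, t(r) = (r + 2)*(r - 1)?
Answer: -673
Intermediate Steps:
t(r) = (-1 + r)*(2 + r) (t(r) = (2 + r)*(-1 + r) = (-1 + r)*(2 + r))
v(o) = -1 - 8*o (v(o) = -8*o - 1 = -1 - 8*o)
M(W, h) = W/2 (M(W, h) = (2*W)/4 = (2*W)*(¼) = W/2)
M(13, t(2))*(-96) + v(6) = ((½)*13)*(-96) + (-1 - 8*6) = (13/2)*(-96) + (-1 - 48) = -624 - 49 = -673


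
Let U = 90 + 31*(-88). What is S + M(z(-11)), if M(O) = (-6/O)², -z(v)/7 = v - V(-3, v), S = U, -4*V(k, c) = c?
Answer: -391016974/148225 ≈ -2638.0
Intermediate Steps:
V(k, c) = -c/4
U = -2638 (U = 90 - 2728 = -2638)
S = -2638
z(v) = -35*v/4 (z(v) = -7*(v - (-1)*v/4) = -7*(v + v/4) = -35*v/4)
M(O) = 36/O²
S + M(z(-11)) = -2638 + 36/(-35/4*(-11))² = -2638 + 36/(385/4)² = -2638 + 36*(16/148225) = -2638 + 576/148225 = -391016974/148225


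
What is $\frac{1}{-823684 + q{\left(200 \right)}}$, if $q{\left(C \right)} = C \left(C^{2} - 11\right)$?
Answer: $\frac{1}{7174116} \approx 1.3939 \cdot 10^{-7}$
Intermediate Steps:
$q{\left(C \right)} = C \left(-11 + C^{2}\right)$
$\frac{1}{-823684 + q{\left(200 \right)}} = \frac{1}{-823684 + 200 \left(-11 + 200^{2}\right)} = \frac{1}{-823684 + 200 \left(-11 + 40000\right)} = \frac{1}{-823684 + 200 \cdot 39989} = \frac{1}{-823684 + 7997800} = \frac{1}{7174116}$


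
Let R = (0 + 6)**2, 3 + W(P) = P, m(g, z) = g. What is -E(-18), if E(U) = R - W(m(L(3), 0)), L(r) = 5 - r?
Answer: -37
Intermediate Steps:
W(P) = -3 + P
R = 36 (R = 6**2 = 36)
E(U) = 37 (E(U) = 36 - (-3 + (5 - 1*3)) = 36 - (-3 + (5 - 3)) = 36 - (-3 + 2) = 36 - 1*(-1) = 36 + 1 = 37)
-E(-18) = -1*37 = -37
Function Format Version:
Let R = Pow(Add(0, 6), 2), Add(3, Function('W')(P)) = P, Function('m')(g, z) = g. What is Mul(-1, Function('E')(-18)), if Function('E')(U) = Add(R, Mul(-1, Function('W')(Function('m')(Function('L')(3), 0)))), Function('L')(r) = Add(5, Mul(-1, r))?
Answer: -37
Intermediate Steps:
Function('W')(P) = Add(-3, P)
R = 36 (R = Pow(6, 2) = 36)
Function('E')(U) = 37 (Function('E')(U) = Add(36, Mul(-1, Add(-3, Add(5, Mul(-1, 3))))) = Add(36, Mul(-1, Add(-3, Add(5, -3)))) = Add(36, Mul(-1, Add(-3, 2))) = Add(36, Mul(-1, -1)) = Add(36, 1) = 37)
Mul(-1, Function('E')(-18)) = Mul(-1, 37) = -37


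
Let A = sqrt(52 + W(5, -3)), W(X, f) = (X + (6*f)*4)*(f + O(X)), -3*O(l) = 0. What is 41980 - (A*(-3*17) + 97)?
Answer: 41883 + 51*sqrt(253) ≈ 42694.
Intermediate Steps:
O(l) = 0 (O(l) = -1/3*0 = 0)
W(X, f) = f*(X + 24*f) (W(X, f) = (X + (6*f)*4)*(f + 0) = (X + 24*f)*f = f*(X + 24*f))
A = sqrt(253) (A = sqrt(52 - 3*(5 + 24*(-3))) = sqrt(52 - 3*(5 - 72)) = sqrt(52 - 3*(-67)) = sqrt(52 + 201) = sqrt(253) ≈ 15.906)
41980 - (A*(-3*17) + 97) = 41980 - (sqrt(253)*(-3*17) + 97) = 41980 - (sqrt(253)*(-51) + 97) = 41980 - (-51*sqrt(253) + 97) = 41980 - (97 - 51*sqrt(253)) = 41980 + (-97 + 51*sqrt(253)) = 41883 + 51*sqrt(253)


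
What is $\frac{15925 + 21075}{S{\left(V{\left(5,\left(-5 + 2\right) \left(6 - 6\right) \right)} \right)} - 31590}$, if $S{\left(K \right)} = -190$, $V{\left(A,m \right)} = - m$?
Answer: $- \frac{1850}{1589} \approx -1.1643$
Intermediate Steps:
$\frac{15925 + 21075}{S{\left(V{\left(5,\left(-5 + 2\right) \left(6 - 6\right) \right)} \right)} - 31590} = \frac{15925 + 21075}{-190 - 31590} = \frac{37000}{-31780} = 37000 \left(- \frac{1}{31780}\right) = - \frac{1850}{1589}$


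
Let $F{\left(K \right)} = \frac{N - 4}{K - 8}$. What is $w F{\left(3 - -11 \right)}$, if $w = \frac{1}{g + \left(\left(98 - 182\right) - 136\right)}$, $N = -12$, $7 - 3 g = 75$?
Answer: $\frac{1}{91} \approx 0.010989$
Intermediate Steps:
$g = - \frac{68}{3}$ ($g = \frac{7}{3} - 25 = - \frac{68}{3} \approx -22.667$)
$w = - \frac{3}{728}$ ($w = \frac{1}{- \frac{68}{3} + \left(\left(98 - 182\right) - 136\right)} = \frac{1}{- \frac{68}{3} - 220} = \frac{1}{- \frac{728}{3}} = - \frac{3}{728} \approx -0.0041209$)
$F{\left(K \right)} = - \frac{16}{-8 + K}$ ($F{\left(K \right)} = \frac{-12 - 4}{K - 8} = - \frac{16}{-8 + K}$)
$w F{\left(3 - -11 \right)} = - \frac{3 \left(- \frac{16}{-8 + \left(3 - -11\right)}\right)}{728} = - \frac{3 \left(- \frac{16}{-8 + \left(3 + 11\right)}\right)}{728} = - \frac{3 \left(- \frac{16}{-8 + 14}\right)}{728} = - \frac{3 \left(- \frac{16}{6}\right)}{728} = - \frac{3 \left(\left(-16\right) \frac{1}{6}\right)}{728} = \left(- \frac{3}{728}\right) \left(- \frac{8}{3}\right) = \frac{1}{91}$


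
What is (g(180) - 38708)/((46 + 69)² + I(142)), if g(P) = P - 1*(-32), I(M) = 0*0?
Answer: -38496/13225 ≈ -2.9109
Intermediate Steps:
I(M) = 0
g(P) = 32 + P (g(P) = P + 32 = 32 + P)
(g(180) - 38708)/((46 + 69)² + I(142)) = ((32 + 180) - 38708)/((46 + 69)² + 0) = (212 - 38708)/(115² + 0) = -38496/(13225 + 0) = -38496/13225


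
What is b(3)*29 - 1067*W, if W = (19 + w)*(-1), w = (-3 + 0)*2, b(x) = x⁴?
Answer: 16220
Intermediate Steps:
w = -6 (w = -3*2 = -6)
W = -13 (W = (19 - 6)*(-1) = 13*(-1) = -13)
b(3)*29 - 1067*W = 3⁴*29 - 1067*(-13) = 81*29 + 13871 = 2349 + 13871 = 16220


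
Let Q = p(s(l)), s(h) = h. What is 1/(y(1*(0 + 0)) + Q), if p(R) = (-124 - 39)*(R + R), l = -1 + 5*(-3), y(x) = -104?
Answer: 1/5112 ≈ 0.00019562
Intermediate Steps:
l = -16 (l = -1 - 15 = -16)
p(R) = -326*R
Q = 5216 (Q = -326*(-16) = 5216)
1/(y(1*(0 + 0)) + Q) = 1/(-104 + 5216) = 1/5112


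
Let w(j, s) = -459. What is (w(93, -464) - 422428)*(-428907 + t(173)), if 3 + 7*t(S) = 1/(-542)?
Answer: 688153352004295/3794 ≈ 1.8138e+11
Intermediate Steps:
t(S) = -1627/3794 (t(S) = -3/7 + (⅐)/(-542) = -3/7 + (⅐)*(-1/542) = -3/7 - 1/3794 = -1627/3794)
(w(93, -464) - 422428)*(-428907 + t(173)) = (-459 - 422428)*(-428907 - 1627/3794) = -422887*(-1627274785/3794) = 688153352004295/3794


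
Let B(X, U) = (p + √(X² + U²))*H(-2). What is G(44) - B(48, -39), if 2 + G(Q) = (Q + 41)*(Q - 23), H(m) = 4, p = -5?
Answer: 1803 - 60*√17 ≈ 1555.6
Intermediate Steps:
G(Q) = -2 + (-23 + Q)*(41 + Q) (G(Q) = -2 + (Q + 41)*(Q - 23) = -2 + (41 + Q)*(-23 + Q) = -2 + (-23 + Q)*(41 + Q))
B(X, U) = -20 + 4*√(U² + X²) (B(X, U) = (-5 + √(X² + U²))*4 = (-5 + √(U² + X²))*4 = -20 + 4*√(U² + X²))
G(44) - B(48, -39) = (-945 + 44² + 18*44) - (-20 + 4*√((-39)² + 48²)) = (-945 + 1936 + 792) - (-20 + 4*√(1521 + 2304)) = 1783 - (-20 + 4*√3825) = 1783 - (-20 + 4*(15*√17)) = 1783 - (-20 + 60*√17) = 1783 + (20 - 60*√17) = 1803 - 60*√17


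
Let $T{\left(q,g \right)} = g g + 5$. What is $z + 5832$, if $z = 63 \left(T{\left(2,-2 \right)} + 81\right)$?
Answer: $11502$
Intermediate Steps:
$T{\left(q,g \right)} = 5 + g^{2}$ ($T{\left(q,g \right)} = g^{2} + 5 = 5 + g^{2}$)
$z = 5670$ ($z = 63 \left(\left(5 + \left(-2\right)^{2}\right) + 81\right) = 63 \left(\left(5 + 4\right) + 81\right) = 63 \left(9 + 81\right) = 63 \cdot 90 = 5670$)
$z + 5832 = 5670 + 5832 = 11502$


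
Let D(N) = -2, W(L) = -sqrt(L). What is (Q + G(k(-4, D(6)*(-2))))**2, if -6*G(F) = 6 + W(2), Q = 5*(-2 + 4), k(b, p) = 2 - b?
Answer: (54 + sqrt(2))**2/36 ≈ 85.298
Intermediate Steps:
Q = 10 (Q = 5*2 = 10)
G(F) = -1 + sqrt(2)/6 (G(F) = -(6 - sqrt(2))/6 = -1 + sqrt(2)/6)
(Q + G(k(-4, D(6)*(-2))))**2 = (10 + (-1 + sqrt(2)/6))**2 = (9 + sqrt(2)/6)**2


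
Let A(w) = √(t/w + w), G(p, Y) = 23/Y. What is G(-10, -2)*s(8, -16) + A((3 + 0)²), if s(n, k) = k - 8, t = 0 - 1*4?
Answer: 276 + √77/3 ≈ 278.92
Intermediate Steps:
t = -4 (t = 0 - 4 = -4)
s(n, k) = -8 + k
A(w) = √(w - 4/w) (A(w) = √(-4/w + w) = √(w - 4/w))
G(-10, -2)*s(8, -16) + A((3 + 0)²) = (23/(-2))*(-8 - 16) + √((3 + 0)² - 4/(3 + 0)²) = (23*(-½))*(-24) + √(3² - 4/(3²)) = -23/2*(-24) + √(9 - 4/9) = 276 + √(9 - 4*⅑) = 276 + √(9 - 4/9) = 276 + √(77/9) = 276 + √77/3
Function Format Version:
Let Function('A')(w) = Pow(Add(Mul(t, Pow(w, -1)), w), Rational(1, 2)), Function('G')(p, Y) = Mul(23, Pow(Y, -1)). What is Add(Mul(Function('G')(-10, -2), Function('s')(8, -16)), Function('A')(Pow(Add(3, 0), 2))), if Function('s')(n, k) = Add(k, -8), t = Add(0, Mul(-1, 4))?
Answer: Add(276, Mul(Rational(1, 3), Pow(77, Rational(1, 2)))) ≈ 278.92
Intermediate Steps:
t = -4 (t = Add(0, -4) = -4)
Function('s')(n, k) = Add(-8, k)
Function('A')(w) = Pow(Add(w, Mul(-4, Pow(w, -1))), Rational(1, 2)) (Function('A')(w) = Pow(Add(Mul(-4, Pow(w, -1)), w), Rational(1, 2)) = Pow(Add(w, Mul(-4, Pow(w, -1))), Rational(1, 2)))
Add(Mul(Function('G')(-10, -2), Function('s')(8, -16)), Function('A')(Pow(Add(3, 0), 2))) = Add(Mul(Mul(23, Pow(-2, -1)), Add(-8, -16)), Pow(Add(Pow(Add(3, 0), 2), Mul(-4, Pow(Pow(Add(3, 0), 2), -1))), Rational(1, 2))) = Add(Mul(Mul(23, Rational(-1, 2)), -24), Pow(Add(Pow(3, 2), Mul(-4, Pow(Pow(3, 2), -1))), Rational(1, 2))) = Add(Mul(Rational(-23, 2), -24), Pow(Add(9, Mul(-4, Pow(9, -1))), Rational(1, 2))) = Add(276, Pow(Add(9, Mul(-4, Rational(1, 9))), Rational(1, 2))) = Add(276, Pow(Add(9, Rational(-4, 9)), Rational(1, 2))) = Add(276, Pow(Rational(77, 9), Rational(1, 2))) = Add(276, Mul(Rational(1, 3), Pow(77, Rational(1, 2))))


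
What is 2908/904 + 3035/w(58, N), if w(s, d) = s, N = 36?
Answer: 182019/3277 ≈ 55.544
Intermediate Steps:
2908/904 + 3035/w(58, N) = 2908/904 + 3035/58 = 2908*(1/904) + 3035*(1/58) = 727/226 + 3035/58 = 182019/3277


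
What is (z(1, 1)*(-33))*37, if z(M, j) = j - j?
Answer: 0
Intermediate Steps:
z(M, j) = 0
(z(1, 1)*(-33))*37 = (0*(-33))*37 = 0*37 = 0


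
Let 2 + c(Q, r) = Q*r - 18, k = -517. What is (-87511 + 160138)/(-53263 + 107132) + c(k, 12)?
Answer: -335208029/53869 ≈ -6222.6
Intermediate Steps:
c(Q, r) = -20 + Q*r (c(Q, r) = -2 + (Q*r - 18) = -2 + (-18 + Q*r) = -20 + Q*r)
(-87511 + 160138)/(-53263 + 107132) + c(k, 12) = (-87511 + 160138)/(-53263 + 107132) + (-20 - 517*12) = 72627/53869 + (-20 - 6204) = 72627*(1/53869) - 6224 = 72627/53869 - 6224 = -335208029/53869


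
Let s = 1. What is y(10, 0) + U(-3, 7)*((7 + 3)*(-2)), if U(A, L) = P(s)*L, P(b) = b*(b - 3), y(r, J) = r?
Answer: 290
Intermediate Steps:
P(b) = b*(-3 + b)
U(A, L) = -2*L (U(A, L) = (1*(-3 + 1))*L = (1*(-2))*L = -2*L)
y(10, 0) + U(-3, 7)*((7 + 3)*(-2)) = 10 + (-2*7)*((7 + 3)*(-2)) = 10 - 140*(-2) = 10 - 14*(-20) = 10 + 280 = 290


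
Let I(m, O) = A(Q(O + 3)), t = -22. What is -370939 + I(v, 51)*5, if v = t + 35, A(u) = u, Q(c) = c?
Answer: -370669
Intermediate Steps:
v = 13 (v = -22 + 35 = 13)
I(m, O) = 3 + O (I(m, O) = O + 3 = 3 + O)
-370939 + I(v, 51)*5 = -370939 + (3 + 51)*5 = -370939 + 54*5 = -370939 + 270 = -370669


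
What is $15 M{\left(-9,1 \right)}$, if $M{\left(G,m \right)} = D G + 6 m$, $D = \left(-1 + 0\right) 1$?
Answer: $225$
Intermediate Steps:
$D = -1$ ($D = \left(-1\right) 1 = -1$)
$M{\left(G,m \right)} = - G + 6 m$
$15 M{\left(-9,1 \right)} = 15 \left(\left(-1\right) \left(-9\right) + 6 \cdot 1\right) = 15 \left(9 + 6\right) = 15 \cdot 15 = 225$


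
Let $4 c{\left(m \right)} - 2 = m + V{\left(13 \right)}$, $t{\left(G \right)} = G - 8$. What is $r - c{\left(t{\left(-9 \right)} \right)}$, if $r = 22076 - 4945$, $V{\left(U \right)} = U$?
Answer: $\frac{34263}{2} \approx 17132.0$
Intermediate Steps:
$t{\left(G \right)} = -8 + G$ ($t{\left(G \right)} = G - 8 = -8 + G$)
$r = 17131$ ($r = 22076 - 4945 = 17131$)
$c{\left(m \right)} = \frac{15}{4} + \frac{m}{4}$ ($c{\left(m \right)} = \frac{1}{2} + \frac{m + 13}{4} = \frac{1}{2} + \frac{13 + m}{4} = \frac{1}{2} + \left(\frac{13}{4} + \frac{m}{4}\right) = \frac{15}{4} + \frac{m}{4}$)
$r - c{\left(t{\left(-9 \right)} \right)} = 17131 - \left(\frac{15}{4} + \frac{-8 - 9}{4}\right) = 17131 - \left(\frac{15}{4} + \frac{1}{4} \left(-17\right)\right) = 17131 - \left(\frac{15}{4} - \frac{17}{4}\right) = 17131 - - \frac{1}{2} = 17131 + \frac{1}{2} = \frac{34263}{2}$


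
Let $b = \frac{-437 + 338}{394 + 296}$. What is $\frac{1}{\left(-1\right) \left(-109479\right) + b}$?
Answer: $\frac{230}{25180137} \approx 9.1342 \cdot 10^{-6}$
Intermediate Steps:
$b = - \frac{33}{230}$ ($b = - \frac{99}{690} = \left(-99\right) \frac{1}{690} = - \frac{33}{230} \approx -0.14348$)
$\frac{1}{\left(-1\right) \left(-109479\right) + b} = \frac{1}{\left(-1\right) \left(-109479\right) - \frac{33}{230}} = \frac{1}{109479 - \frac{33}{230}} = \frac{1}{\frac{25180137}{230}} = \frac{230}{25180137}$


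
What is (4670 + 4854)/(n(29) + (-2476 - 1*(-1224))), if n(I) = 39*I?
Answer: -9524/121 ≈ -78.711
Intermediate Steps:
(4670 + 4854)/(n(29) + (-2476 - 1*(-1224))) = (4670 + 4854)/(39*29 + (-2476 - 1*(-1224))) = 9524/(1131 + (-2476 + 1224)) = 9524/(1131 - 1252) = 9524/(-121) = 9524*(-1/121) = -9524/121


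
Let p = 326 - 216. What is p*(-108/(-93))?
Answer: 3960/31 ≈ 127.74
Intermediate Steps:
p = 110
p*(-108/(-93)) = 110*(-108/(-93)) = 110*(-108*(-1/93)) = 110*(36/31) = 3960/31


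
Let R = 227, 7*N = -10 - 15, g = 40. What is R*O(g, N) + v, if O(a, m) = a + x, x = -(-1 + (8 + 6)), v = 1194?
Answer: 7323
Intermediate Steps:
N = -25/7 (N = (-10 - 15)/7 = (⅐)*(-25) = -25/7 ≈ -3.5714)
x = -13 (x = -(-1 + 14) = -1*13 = -13)
O(a, m) = -13 + a (O(a, m) = a - 13 = -13 + a)
R*O(g, N) + v = 227*(-13 + 40) + 1194 = 227*27 + 1194 = 6129 + 1194 = 7323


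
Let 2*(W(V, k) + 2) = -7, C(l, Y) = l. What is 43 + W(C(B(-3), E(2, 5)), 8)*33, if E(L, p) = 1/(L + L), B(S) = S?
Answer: -277/2 ≈ -138.50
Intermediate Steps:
E(L, p) = 1/(2*L)
W(V, k) = -11/2 (W(V, k) = -2 + (½)*(-7) = -2 - 7/2 = -11/2)
43 + W(C(B(-3), E(2, 5)), 8)*33 = 43 - 11/2*33 = 43 - 363/2 = -277/2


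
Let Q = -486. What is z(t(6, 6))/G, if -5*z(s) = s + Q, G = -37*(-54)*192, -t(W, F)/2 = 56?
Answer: 299/959040 ≈ 0.00031177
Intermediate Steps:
t(W, F) = -112 (t(W, F) = -2*56 = -112)
G = 383616 (G = 1998*192 = 383616)
z(s) = 486/5 - s/5 (z(s) = -(s - 486)/5 = -(-486 + s)/5 = 486/5 - s/5)
z(t(6, 6))/G = (486/5 - ⅕*(-112))/383616 = (486/5 + 112/5)*(1/383616) = (598/5)*(1/383616) = 299/959040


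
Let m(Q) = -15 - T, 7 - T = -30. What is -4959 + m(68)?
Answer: -5011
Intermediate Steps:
T = 37 (T = 7 - 1*(-30) = 7 + 30 = 37)
m(Q) = -52 (m(Q) = -15 - 1*37 = -15 - 37 = -52)
-4959 + m(68) = -4959 - 52 = -5011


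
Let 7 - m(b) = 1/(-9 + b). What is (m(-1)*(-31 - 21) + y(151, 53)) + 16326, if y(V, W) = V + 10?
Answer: 80589/5 ≈ 16118.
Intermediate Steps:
m(b) = 7 - 1/(-9 + b)
y(V, W) = 10 + V
(m(-1)*(-31 - 21) + y(151, 53)) + 16326 = (((-64 + 7*(-1))/(-9 - 1))*(-31 - 21) + (10 + 151)) + 16326 = (((-64 - 7)/(-10))*(-52) + 161) + 16326 = (-⅒*(-71)*(-52) + 161) + 16326 = ((71/10)*(-52) + 161) + 16326 = (-1846/5 + 161) + 16326 = -1041/5 + 16326 = 80589/5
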